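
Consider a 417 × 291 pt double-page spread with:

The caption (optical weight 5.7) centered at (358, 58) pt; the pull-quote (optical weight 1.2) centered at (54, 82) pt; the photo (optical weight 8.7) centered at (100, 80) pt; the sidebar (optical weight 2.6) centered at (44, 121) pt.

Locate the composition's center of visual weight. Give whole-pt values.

Weights sum to 5.7 + 1.2 + 8.7 + 2.6 = 18.2.
Σw·x = 5.7·358 + 1.2·54 + 8.7·100 + 2.6·44 = 3089.8, so x̄ = 3089.8/18.2 ≈ 169.77.
Σw·y = 5.7·58 + 1.2·82 + 8.7·80 + 2.6·121 = 1439.6, so ȳ = 1439.6/18.2 ≈ 79.10.

(170, 79)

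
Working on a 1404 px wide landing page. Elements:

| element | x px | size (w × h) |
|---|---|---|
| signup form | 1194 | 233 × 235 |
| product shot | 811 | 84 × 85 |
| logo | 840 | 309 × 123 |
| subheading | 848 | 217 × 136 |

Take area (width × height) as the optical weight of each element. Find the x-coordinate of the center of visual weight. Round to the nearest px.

Taking area as weight: signup form 233·235 = 54755, product shot 84·85 = 7140, logo 309·123 = 38007, subheading 217·136 = 29512. Sum 129414.
Σw·x = 54755·1194 + 7140·811 + 38007·840 + 29512·848 = 128120066, so x̄ = 128120066/129414 ≈ 990.00.

x ≈ 990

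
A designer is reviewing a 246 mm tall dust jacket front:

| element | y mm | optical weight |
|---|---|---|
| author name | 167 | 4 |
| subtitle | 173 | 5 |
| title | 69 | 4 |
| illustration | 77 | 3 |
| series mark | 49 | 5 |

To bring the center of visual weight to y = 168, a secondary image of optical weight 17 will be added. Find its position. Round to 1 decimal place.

y ≈ 241.1

After adding the secondary image, total weight = 4 + 5 + 4 + 3 + 5 + 17 = 38.
y: need Σw·y = 38·168 = 6384. Existing = 4·167 + 5·173 + 4·69 + 3·77 + 5·49 = 2285. Remainder 4099 / 17 ≈ 241.12.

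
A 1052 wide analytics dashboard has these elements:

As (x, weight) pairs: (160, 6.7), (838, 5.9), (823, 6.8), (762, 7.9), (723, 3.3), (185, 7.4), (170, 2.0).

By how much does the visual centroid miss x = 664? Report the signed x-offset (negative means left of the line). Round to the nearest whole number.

≈ -121

Weights sum to 6.7 + 5.9 + 6.8 + 7.9 + 3.3 + 7.4 + 2.0 = 40.0.
x-moment: 6.7·160 + 5.9·838 + 6.8·823 + 7.9·762 + 3.3·723 + 7.4·185 + 2.0·170 = 21727.3; centroid 21727.3/40.0 ≈ 543.18.
Against x = 664, that's 543.18 − 664 = -120.82.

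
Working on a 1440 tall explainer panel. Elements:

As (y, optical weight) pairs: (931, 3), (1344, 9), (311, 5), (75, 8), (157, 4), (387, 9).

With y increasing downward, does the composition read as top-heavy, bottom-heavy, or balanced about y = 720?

Σw = 3 + 9 + 5 + 8 + 4 + 9 = 38.
y-moment: 3·931 + 9·1344 + 5·311 + 8·75 + 4·157 + 9·387 = 21155; centroid 21155/38 ≈ 556.71.
556.7 lies above (smaller y than) the midline 720, so the layout is top-heavy.

top-heavy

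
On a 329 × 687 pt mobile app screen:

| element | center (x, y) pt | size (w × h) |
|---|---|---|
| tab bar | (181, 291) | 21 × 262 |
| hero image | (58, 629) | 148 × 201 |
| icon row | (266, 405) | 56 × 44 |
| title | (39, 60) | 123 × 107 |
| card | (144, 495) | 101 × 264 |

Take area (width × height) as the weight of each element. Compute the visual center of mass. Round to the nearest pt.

(100, 455)

Areas: tab bar 21·262 = 5502, hero image 148·201 = 29748, icon row 56·44 = 2464, title 123·107 = 13161, card 101·264 = 26664. Total weight = 77539.
x: (5502·181 + 29748·58 + 2464·266 + 13161·39 + 26664·144) / 77539 = 7729565 / 77539 ≈ 99.69
y: (5502·291 + 29748·629 + 2464·405 + 13161·60 + 26664·495) / 77539 = 35298834 / 77539 ≈ 455.24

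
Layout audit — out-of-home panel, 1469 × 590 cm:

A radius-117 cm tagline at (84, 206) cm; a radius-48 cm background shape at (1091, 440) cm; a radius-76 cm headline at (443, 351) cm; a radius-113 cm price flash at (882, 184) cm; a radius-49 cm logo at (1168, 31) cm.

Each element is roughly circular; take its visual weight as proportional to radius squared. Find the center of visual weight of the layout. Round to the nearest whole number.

r² weights: tagline 117² = 13689, background shape 48² = 2304, headline 76² = 5776, price flash 113² = 12769, logo 49² = 2401. Total = 36939.
x-moment: 13689·84 + 2304·1091 + 5776·443 + 12769·882 + 2401·1168 = 20288934; centroid 20288934/36939 ≈ 549.26.
y-moment: 13689·206 + 2304·440 + 5776·351 + 12769·184 + 2401·31 = 8284997; centroid 8284997/36939 ≈ 224.29.

(549, 224)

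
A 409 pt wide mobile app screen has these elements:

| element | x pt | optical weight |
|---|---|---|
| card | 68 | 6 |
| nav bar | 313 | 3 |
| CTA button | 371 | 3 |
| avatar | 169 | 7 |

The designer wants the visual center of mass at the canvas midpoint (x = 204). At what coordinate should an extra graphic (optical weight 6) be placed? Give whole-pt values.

x ≈ 243

With the extra graphic, Σw becomes 6 + 3 + 3 + 7 + 6 = 25.
x: need Σw·x = 25·204 = 5100. Existing = 6·68 + 3·313 + 3·371 + 7·169 = 3643. Remainder 1457 / 6 ≈ 242.83.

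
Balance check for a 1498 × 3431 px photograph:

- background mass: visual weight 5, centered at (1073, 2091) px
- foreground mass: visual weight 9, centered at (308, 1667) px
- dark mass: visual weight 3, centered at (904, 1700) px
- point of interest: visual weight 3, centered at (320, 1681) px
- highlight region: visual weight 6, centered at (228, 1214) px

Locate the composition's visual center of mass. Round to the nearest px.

Σw = 5 + 9 + 3 + 3 + 6 = 26.
x: (5·1073 + 9·308 + 3·904 + 3·320 + 6·228) / 26 = 13177 / 26 ≈ 506.81
y: (5·2091 + 9·1667 + 3·1700 + 3·1681 + 6·1214) / 26 = 42885 / 26 ≈ 1649.42

(507, 1649)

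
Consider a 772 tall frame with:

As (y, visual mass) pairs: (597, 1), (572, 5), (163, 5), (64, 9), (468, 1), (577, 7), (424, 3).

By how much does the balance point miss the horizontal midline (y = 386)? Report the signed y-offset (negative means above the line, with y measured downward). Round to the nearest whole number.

Weights sum to 1 + 5 + 5 + 9 + 1 + 7 + 3 = 31.
Σw·y = 1·597 + 5·572 + 5·163 + 9·64 + 1·468 + 7·577 + 3·424 = 10627, so ȳ = 10627/31 ≈ 342.81.
Offset from y = 386: 342.81 − 386 ≈ -43.19.

≈ -43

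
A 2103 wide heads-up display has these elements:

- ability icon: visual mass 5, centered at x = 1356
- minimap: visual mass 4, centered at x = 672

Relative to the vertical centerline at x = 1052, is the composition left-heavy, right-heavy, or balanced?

balanced

Weights sum to 5 + 4 = 9.
x-moment: 5·1356 + 4·672 = 9468; centroid 9468/9 ≈ 1052.00.
That equals the midline 1052 — balanced.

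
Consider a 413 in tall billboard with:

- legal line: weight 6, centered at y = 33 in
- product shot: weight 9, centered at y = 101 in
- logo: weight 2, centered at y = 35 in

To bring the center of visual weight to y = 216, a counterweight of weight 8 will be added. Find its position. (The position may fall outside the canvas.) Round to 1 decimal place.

With the counterweight, Σw becomes 6 + 9 + 2 + 8 = 25.
Along y: (1177 + 8·y) / 25 = 216 (existing moment 6·33 + 9·101 + 2·35 = 1177) ⇒ y = (5400 − 1177) / 8 ≈ 527.88.

y ≈ 527.9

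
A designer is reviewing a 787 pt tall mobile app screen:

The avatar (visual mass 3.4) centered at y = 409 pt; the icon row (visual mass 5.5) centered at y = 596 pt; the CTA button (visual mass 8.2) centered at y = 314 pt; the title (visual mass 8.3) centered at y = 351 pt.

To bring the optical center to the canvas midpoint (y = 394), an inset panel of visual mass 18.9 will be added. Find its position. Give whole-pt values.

y ≈ 386

After adding the inset panel, total weight = 3.4 + 5.5 + 8.2 + 8.3 + 18.9 = 44.3.
y: need Σw·y = 44.3·394 = 17454.2. Existing = 3.4·409 + 5.5·596 + 8.2·314 + 8.3·351 = 10156.7. Remainder 7297.5 / 18.9 ≈ 386.11.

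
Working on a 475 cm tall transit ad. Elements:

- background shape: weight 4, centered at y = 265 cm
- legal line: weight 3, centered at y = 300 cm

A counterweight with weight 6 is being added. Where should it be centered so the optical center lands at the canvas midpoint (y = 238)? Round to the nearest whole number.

y ≈ 189

With the counterweight, Σw becomes 4 + 3 + 6 = 13.
Along y: (1960 + 6·y) / 13 = 238 (existing moment 4·265 + 3·300 = 1960) ⇒ y = (3094 − 1960) / 6 ≈ 189.00.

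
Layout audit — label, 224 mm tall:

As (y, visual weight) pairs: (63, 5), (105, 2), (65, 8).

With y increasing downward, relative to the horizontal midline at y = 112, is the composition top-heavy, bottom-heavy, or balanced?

Σw = 5 + 2 + 8 = 15.
Σw·y = 5·63 + 2·105 + 8·65 = 1045, so ȳ = 1045/15 ≈ 69.67.
69.7 vs midline 112 → top-heavy.

top-heavy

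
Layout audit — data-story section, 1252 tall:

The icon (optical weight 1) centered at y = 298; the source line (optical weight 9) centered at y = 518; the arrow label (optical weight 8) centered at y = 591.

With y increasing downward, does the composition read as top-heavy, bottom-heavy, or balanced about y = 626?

top-heavy

Total weight = 1 + 9 + 8 = 18.
Σw·y = 1·298 + 9·518 + 8·591 = 9688, so ȳ = 9688/18 ≈ 538.22.
Since 538.2 is above (smaller y than) 626, the composition reads top-heavy.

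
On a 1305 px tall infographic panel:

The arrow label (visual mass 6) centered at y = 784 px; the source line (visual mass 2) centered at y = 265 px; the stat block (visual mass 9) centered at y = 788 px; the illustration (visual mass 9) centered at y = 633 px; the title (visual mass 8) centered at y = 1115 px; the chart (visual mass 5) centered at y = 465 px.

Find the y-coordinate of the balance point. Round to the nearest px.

y ≈ 750

Total weight = 6 + 2 + 9 + 9 + 8 + 5 = 39.
y: moment 29268 / weight 39 ≈ 750.46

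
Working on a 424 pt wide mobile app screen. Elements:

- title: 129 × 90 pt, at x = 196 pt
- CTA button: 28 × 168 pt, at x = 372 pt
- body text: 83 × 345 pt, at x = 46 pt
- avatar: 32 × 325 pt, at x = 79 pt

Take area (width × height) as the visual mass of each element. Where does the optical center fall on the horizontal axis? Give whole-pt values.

x ≈ 111

Taking area as weight: title 129·90 = 11610, CTA button 28·168 = 4704, body text 83·345 = 28635, avatar 32·325 = 10400. Sum 55349.
x-moment: 11610·196 + 4704·372 + 28635·46 + 10400·79 = 6164258; centroid 6164258/55349 ≈ 111.37.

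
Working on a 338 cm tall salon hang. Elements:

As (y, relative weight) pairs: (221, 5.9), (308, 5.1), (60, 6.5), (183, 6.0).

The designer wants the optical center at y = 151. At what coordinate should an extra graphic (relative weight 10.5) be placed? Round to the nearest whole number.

After adding the extra graphic, total weight = 5.9 + 5.1 + 6.5 + 6.0 + 10.5 = 34.0.
Along y: (4362.7 + 10.5·y) / 34.0 = 151 (existing moment 5.9·221 + 5.1·308 + 6.5·60 + 6.0·183 = 4362.7) ⇒ y = (5134.0 − 4362.7) / 10.5 ≈ 73.46.

y ≈ 73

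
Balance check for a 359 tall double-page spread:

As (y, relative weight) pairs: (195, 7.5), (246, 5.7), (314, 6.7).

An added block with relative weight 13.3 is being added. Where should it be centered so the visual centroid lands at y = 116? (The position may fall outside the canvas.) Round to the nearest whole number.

y ≈ -84

After adding the added block, total weight = 7.5 + 5.7 + 6.7 + 13.3 = 33.2.
Along y: (4968.5 + 13.3·y) / 33.2 = 116 (existing moment 7.5·195 + 5.7·246 + 6.7·314 = 4968.5) ⇒ y = (3851.2 − 4968.5) / 13.3 ≈ -84.01.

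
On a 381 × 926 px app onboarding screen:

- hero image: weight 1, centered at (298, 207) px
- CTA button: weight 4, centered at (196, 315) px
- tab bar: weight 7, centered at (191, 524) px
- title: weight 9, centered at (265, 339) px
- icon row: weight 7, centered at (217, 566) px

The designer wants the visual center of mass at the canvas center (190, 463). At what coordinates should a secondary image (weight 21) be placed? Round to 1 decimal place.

After adding the secondary image, total weight = 1 + 4 + 7 + 9 + 7 + 21 = 49.
x: target moment 49×190 = 9310; current 1·298 + 4·196 + 7·191 + 9·265 + 7·217 = 6323; the secondary image supplies 2987, so x = 2987/21 ≈ 142.24.
y: target moment 49×463 = 22687; current 1·207 + 4·315 + 7·524 + 9·339 + 7·566 = 12148; the secondary image supplies 10539, so y = 10539/21 ≈ 501.86.

(142.2, 501.9)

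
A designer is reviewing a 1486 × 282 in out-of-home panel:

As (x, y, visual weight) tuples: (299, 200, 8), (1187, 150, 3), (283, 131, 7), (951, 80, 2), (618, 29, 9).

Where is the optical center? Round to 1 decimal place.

(531.0, 116.8)

Total weight = 8 + 3 + 7 + 2 + 9 = 29.
x-moment: 8·299 + 3·1187 + 7·283 + 2·951 + 9·618 = 15398; centroid 15398/29 ≈ 530.97.
y-moment: 8·200 + 3·150 + 7·131 + 2·80 + 9·29 = 3388; centroid 3388/29 ≈ 116.83.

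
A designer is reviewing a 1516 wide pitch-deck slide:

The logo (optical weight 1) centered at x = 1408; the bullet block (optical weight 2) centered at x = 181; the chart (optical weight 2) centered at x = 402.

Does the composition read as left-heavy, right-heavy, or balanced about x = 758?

Weights sum to 1 + 2 + 2 = 5.
x-moment: 1·1408 + 2·181 + 2·402 = 2574; centroid 2574/5 ≈ 514.80.
Since 514.8 is left of 758, the composition reads left-heavy.

left-heavy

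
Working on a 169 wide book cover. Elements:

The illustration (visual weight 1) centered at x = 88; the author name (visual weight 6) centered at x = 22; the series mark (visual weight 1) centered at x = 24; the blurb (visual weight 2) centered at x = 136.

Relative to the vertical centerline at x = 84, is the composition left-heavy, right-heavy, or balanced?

left-heavy

Weights sum to 1 + 6 + 1 + 2 = 10.
x: (1·88 + 6·22 + 1·24 + 2·136) / 10 = 516 / 10 ≈ 51.60
Since 51.6 is left of 84, the composition reads left-heavy.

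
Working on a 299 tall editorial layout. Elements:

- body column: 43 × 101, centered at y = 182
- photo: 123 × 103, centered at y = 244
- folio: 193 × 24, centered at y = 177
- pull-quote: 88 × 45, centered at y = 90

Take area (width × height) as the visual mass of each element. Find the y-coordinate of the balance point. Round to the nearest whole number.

Taking area as weight: body column 43·101 = 4343, photo 123·103 = 12669, folio 193·24 = 4632, pull-quote 88·45 = 3960. Sum 25604.
y-moment: 4343·182 + 12669·244 + 4632·177 + 3960·90 = 5057926; centroid 5057926/25604 ≈ 197.54.

y ≈ 198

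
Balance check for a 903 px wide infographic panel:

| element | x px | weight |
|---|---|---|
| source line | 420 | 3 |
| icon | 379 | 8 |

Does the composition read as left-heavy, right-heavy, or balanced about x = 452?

left-heavy

Total weight = 3 + 8 = 11.
x: (3·420 + 8·379) / 11 = 4292 / 11 ≈ 390.18
Since 390.2 is left of 452, the composition reads left-heavy.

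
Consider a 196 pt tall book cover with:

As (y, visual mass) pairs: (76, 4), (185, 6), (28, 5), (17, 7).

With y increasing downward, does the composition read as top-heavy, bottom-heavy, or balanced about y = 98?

top-heavy

Weights sum to 4 + 6 + 5 + 7 = 22.
Σw·y = 4·76 + 6·185 + 5·28 + 7·17 = 1673, so ȳ = 1673/22 ≈ 76.05.
76.0 lies above (smaller y than) the midline 98, so the layout is top-heavy.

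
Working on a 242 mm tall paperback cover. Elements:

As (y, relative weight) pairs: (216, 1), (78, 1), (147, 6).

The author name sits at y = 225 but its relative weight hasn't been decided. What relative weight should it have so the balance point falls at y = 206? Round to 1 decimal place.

Known weights sum to 1 + 1 + 6 = 8; their moment is 1·216 + 1·78 + 6·147 = 1176.
For the centroid to hit 206: (1176 + w·225) / (8 + w) = 206.
Solving: w = (206·8 − 1176) / (225 − 206) = 472 / 19 ≈ 24.84.

w ≈ 24.8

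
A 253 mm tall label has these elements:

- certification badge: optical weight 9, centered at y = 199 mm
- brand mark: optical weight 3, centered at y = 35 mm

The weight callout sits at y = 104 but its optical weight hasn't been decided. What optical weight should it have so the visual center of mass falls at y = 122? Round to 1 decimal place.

Known weights sum to 9 + 3 = 12; their moment is 9·199 + 3·35 = 1896.
For the centroid to hit 122: (1896 + w·104) / (12 + w) = 122.
So w = (122·12 − 1896)/(104 − 122) = -432/-18 ≈ 24.00.

w ≈ 24.0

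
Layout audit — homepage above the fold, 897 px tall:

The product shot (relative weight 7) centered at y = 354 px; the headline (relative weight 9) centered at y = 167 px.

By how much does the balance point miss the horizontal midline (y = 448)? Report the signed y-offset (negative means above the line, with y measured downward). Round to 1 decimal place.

Weights sum to 7 + 9 = 16.
Σw·y = 7·354 + 9·167 = 3981, so ȳ = 3981/16 ≈ 248.81.
Difference: 248.81 − 448 ≈ -199.19.

≈ -199.2 px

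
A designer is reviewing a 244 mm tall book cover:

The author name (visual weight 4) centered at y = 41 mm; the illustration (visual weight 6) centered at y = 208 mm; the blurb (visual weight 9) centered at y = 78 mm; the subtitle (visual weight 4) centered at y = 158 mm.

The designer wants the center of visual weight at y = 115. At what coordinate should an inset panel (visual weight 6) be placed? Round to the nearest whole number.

New total weight: (4 + 6 + 9 + 4) + 6 = 29.
Along y: (2746 + 6·y) / 29 = 115 (existing moment 4·41 + 6·208 + 9·78 + 4·158 = 2746) ⇒ y = (3335 − 2746) / 6 ≈ 98.17.

y ≈ 98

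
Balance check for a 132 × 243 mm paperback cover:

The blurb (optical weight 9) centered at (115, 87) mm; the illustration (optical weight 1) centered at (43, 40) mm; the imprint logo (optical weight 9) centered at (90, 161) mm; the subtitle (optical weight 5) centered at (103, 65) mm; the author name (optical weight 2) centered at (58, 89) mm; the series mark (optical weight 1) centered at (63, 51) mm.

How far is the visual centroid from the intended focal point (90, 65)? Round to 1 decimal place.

Weights sum to 9 + 1 + 9 + 5 + 2 + 1 = 27.
x: moment 2582 / weight 27 ≈ 95.63
Σw·y = 2826; ȳ = 2826/27 ≈ 104.67.
From (90, 65): dx = 5.63, dy = 39.67, so the distance is √(dx²+dy²) ≈ 40.06.

≈ 40.1 mm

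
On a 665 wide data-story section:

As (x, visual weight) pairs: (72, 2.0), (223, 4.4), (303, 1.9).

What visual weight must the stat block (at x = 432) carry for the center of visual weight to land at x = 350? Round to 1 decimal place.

w ≈ 14.7

Existing Σw = 8.3 (2.0 + 4.4 + 1.9); existing moment 2.0·72 + 4.4·223 + 1.9·303 = 1700.9.
Set Σw·x/Σw = 350: (1700.9 + 432w) = 350·(8.3 + w).
Solving: w = (350·8.3 − 1700.9) / (432 − 350) = 1204.1 / 82 ≈ 14.68.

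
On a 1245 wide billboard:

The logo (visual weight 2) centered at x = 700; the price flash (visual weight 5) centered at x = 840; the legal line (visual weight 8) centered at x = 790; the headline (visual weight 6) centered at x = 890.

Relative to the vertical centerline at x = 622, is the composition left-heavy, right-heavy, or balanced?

Total weight = 2 + 5 + 8 + 6 = 21.
Σw·x = 2·700 + 5·840 + 8·790 + 6·890 = 17260, so x̄ = 17260/21 ≈ 821.90.
821.9 vs midline 622 → right-heavy.

right-heavy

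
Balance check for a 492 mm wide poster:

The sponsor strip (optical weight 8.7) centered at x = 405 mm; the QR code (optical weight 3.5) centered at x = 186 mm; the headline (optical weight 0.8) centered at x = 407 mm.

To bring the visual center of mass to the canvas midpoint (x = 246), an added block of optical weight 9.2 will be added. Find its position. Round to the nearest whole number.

x ≈ 104

New total weight: (8.7 + 3.5 + 0.8) + 9.2 = 22.2.
Along x: (4500.1 + 9.2·x) / 22.2 = 246 (existing moment 8.7·405 + 3.5·186 + 0.8·407 = 4500.1) ⇒ x = (5461.2 − 4500.1) / 9.2 ≈ 104.47.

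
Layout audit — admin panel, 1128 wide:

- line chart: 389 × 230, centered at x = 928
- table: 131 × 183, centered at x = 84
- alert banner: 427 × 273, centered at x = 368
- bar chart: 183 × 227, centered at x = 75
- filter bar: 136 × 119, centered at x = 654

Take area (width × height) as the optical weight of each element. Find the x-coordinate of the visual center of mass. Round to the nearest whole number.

Areas: line chart 389·230 = 89470, table 131·183 = 23973, alert banner 427·273 = 116571, bar chart 183·227 = 41541, filter bar 136·119 = 16184. Total weight = 287739.
x-moment: 89470·928 + 23973·84 + 116571·368 + 41541·75 + 16184·654 = 141639931; centroid 141639931/287739 ≈ 492.25.

x ≈ 492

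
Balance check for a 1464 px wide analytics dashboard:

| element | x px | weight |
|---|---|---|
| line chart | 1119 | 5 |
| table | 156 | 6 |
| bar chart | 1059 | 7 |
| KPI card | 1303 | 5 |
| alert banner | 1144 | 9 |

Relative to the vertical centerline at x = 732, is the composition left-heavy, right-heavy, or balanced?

Weights sum to 5 + 6 + 7 + 5 + 9 = 32.
x-moment: 5·1119 + 6·156 + 7·1059 + 5·1303 + 9·1144 = 30755; centroid 30755/32 ≈ 961.09.
961.1 vs midline 732 → right-heavy.

right-heavy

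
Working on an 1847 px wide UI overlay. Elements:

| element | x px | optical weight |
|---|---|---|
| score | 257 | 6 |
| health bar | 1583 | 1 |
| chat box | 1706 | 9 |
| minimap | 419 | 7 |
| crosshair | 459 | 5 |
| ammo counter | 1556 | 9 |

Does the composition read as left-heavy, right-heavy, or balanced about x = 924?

right-heavy

Σw = 6 + 1 + 9 + 7 + 5 + 9 = 37.
Σw·x = 6·257 + 1·1583 + 9·1706 + 7·419 + 5·459 + 9·1556 = 37711, so x̄ = 37711/37 ≈ 1019.22.
Since 1019.2 is right of 924, the composition reads right-heavy.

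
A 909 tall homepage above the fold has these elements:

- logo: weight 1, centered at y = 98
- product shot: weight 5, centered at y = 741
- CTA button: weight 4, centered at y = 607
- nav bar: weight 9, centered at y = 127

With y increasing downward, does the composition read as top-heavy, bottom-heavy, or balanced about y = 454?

top-heavy

Weights sum to 1 + 5 + 4 + 9 = 19.
Σw·y = 1·98 + 5·741 + 4·607 + 9·127 = 7374, so ȳ = 7374/19 ≈ 388.11.
Since 388.1 is above (smaller y than) 454, the composition reads top-heavy.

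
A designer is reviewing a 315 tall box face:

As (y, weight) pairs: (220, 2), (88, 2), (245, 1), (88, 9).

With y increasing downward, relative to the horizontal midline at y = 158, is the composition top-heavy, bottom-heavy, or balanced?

top-heavy

Σw = 2 + 2 + 1 + 9 = 14.
Σw·y = 2·220 + 2·88 + 1·245 + 9·88 = 1653, so ȳ = 1653/14 ≈ 118.07.
118.1 vs midline 158 → top-heavy.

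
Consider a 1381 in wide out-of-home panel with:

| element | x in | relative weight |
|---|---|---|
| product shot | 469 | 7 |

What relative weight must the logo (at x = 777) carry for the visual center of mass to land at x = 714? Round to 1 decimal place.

Known: weight 7 with moment 7·469 = 3283.
Set Σw·x/Σw = 714: (3283 + 777w) = 714·(7 + w).
So w = (714·7 − 3283)/(777 − 714) = 1715/63 ≈ 27.22.

w ≈ 27.2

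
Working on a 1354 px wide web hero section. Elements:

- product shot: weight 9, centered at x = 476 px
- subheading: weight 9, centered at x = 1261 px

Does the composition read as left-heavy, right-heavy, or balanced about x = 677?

right-heavy

Total weight = 9 + 9 = 18.
x: (9·476 + 9·1261) / 18 = 15633 / 18 ≈ 868.50
868.5 vs midline 677 → right-heavy.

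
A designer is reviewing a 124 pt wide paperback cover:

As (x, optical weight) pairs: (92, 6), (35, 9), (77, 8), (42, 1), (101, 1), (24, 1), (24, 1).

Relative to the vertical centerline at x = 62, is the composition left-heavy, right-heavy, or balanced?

balanced

Total weight = 6 + 9 + 8 + 1 + 1 + 1 + 1 = 27.
x: (6·92 + 9·35 + 8·77 + 1·42 + 1·101 + 1·24 + 1·24) / 27 = 1674 / 27 ≈ 62.00
That equals the midline 62 — balanced.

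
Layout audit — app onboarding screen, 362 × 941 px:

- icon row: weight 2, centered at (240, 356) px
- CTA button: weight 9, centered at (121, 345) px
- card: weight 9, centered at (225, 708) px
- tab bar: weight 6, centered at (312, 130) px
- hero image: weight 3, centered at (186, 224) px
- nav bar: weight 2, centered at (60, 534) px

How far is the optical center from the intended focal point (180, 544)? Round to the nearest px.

≈ 135 px

Weights sum to 2 + 9 + 9 + 6 + 3 + 2 = 31.
Σw·x = 6144; x̄ = 6144/31 ≈ 198.19.
y: moment 12709 / weight 31 ≈ 409.97
From (180, 544): dx = 18.19, dy = -134.03, so the distance is √(dx²+dy²) ≈ 135.26.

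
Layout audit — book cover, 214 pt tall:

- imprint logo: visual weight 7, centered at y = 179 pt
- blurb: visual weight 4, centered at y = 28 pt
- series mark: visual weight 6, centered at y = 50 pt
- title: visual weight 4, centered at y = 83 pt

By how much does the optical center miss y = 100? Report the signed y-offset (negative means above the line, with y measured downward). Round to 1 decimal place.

Σw = 7 + 4 + 6 + 4 = 21.
y-moment: 7·179 + 4·28 + 6·50 + 4·83 = 1997; centroid 1997/21 ≈ 95.10.
Difference: 95.10 − 100 ≈ -4.90.

≈ -4.9 pt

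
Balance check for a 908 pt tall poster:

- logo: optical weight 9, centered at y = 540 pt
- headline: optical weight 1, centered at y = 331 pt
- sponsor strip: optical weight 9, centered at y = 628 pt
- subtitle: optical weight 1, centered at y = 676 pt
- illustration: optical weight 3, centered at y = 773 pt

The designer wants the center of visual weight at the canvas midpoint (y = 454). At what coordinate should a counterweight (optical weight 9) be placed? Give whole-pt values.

y ≈ 77

New total weight: (9 + 1 + 9 + 1 + 3) + 9 = 32.
y: target moment 32×454 = 14528; current 9·540 + 1·331 + 9·628 + 1·676 + 3·773 = 13838; the counterweight supplies 690, so y = 690/9 ≈ 76.67.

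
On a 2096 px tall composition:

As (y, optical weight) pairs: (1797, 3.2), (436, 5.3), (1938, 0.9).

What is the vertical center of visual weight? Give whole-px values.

y ≈ 1043

Σw = 3.2 + 5.3 + 0.9 = 9.4.
y-moment: 3.2·1797 + 5.3·436 + 0.9·1938 = 9805.4; centroid 9805.4/9.4 ≈ 1043.13.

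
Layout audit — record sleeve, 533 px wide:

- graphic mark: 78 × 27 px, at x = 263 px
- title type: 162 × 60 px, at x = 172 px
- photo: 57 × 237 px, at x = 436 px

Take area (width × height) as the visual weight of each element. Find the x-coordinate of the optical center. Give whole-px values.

x ≈ 320

Taking area as weight: graphic mark 78·27 = 2106, title type 162·60 = 9720, photo 57·237 = 13509. Sum 25335.
Σw·x = 2106·263 + 9720·172 + 13509·436 = 8115642, so x̄ = 8115642/25335 ≈ 320.33.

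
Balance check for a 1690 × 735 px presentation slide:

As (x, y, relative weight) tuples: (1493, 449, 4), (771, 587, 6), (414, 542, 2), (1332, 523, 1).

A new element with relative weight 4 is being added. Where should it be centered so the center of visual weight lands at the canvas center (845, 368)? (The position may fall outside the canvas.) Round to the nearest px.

(402, -167)

New total weight: (4 + 6 + 2 + 1) + 4 = 17.
Along x: (12758 + 4·x) / 17 = 845 (existing moment 4·1493 + 6·771 + 2·414 + 1·1332 = 12758) ⇒ x = (14365 − 12758) / 4 ≈ 401.75.
Along y: (6925 + 4·y) / 17 = 368 (existing moment 4·449 + 6·587 + 2·542 + 1·523 = 6925) ⇒ y = (6256 − 6925) / 4 ≈ -167.25.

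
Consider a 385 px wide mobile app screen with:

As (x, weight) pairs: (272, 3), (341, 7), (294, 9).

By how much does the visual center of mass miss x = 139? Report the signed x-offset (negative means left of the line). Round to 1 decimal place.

Total weight = 3 + 7 + 9 = 19.
Σw·x = 3·272 + 7·341 + 9·294 = 5849, so x̄ = 5849/19 ≈ 307.84.
Difference: 307.84 − 139 ≈ 168.84.

≈ 168.8 px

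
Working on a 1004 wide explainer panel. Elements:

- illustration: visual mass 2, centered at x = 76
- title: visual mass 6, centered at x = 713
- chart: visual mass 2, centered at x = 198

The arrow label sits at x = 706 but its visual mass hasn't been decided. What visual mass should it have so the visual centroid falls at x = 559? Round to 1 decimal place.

w ≈ 5.2

Known weights sum to 2 + 6 + 2 = 10; their moment is 2·76 + 6·713 + 2·198 = 4826.
Balance at x = 559 requires (4826 + w·706) / (10 + w) = 559.
So w = (559·10 − 4826)/(706 − 559) = 764/147 ≈ 5.20.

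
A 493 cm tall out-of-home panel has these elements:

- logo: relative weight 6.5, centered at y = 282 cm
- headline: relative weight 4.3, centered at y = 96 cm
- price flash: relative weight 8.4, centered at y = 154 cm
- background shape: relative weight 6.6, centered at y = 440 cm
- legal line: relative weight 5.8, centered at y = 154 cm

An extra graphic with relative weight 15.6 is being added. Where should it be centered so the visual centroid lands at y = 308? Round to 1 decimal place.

y ≈ 461.6

New total weight: (6.5 + 4.3 + 8.4 + 6.6 + 5.8) + 15.6 = 47.2.
y: target moment 47.2×308 = 14537.6; current 6.5·282 + 4.3·96 + 8.4·154 + 6.6·440 + 5.8·154 = 7336.6; the extra graphic supplies 7201.0, so y = 7201.0/15.6 ≈ 461.60.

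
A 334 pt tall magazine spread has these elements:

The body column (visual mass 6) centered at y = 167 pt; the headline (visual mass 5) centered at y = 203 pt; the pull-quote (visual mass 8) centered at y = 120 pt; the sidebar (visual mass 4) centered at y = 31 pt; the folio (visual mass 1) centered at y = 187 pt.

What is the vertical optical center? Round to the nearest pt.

Σw = 6 + 5 + 8 + 4 + 1 = 24.
y: (6·167 + 5·203 + 8·120 + 4·31 + 1·187) / 24 = 3288 / 24 ≈ 137.00

y ≈ 137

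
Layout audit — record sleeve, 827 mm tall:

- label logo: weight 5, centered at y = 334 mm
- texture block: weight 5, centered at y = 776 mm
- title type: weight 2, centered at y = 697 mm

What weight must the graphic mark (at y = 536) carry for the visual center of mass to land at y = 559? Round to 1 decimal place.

Existing Σw = 12 (5 + 5 + 2); existing moment 5·334 + 5·776 + 2·697 = 6944.
For the centroid to hit 559: (6944 + w·536) / (12 + w) = 559.
So w = (559·12 − 6944)/(536 − 559) = -236/-23 ≈ 10.26.

w ≈ 10.3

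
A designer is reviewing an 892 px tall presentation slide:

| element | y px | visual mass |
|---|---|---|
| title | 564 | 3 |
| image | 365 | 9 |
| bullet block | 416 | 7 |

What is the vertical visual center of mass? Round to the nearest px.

y ≈ 415

Total weight = 3 + 9 + 7 = 19.
y: (3·564 + 9·365 + 7·416) / 19 = 7889 / 19 ≈ 415.21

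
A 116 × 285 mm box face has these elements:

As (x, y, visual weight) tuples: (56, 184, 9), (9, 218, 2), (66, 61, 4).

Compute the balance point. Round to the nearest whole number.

(52, 156)

Total weight = 9 + 2 + 4 = 15.
x: (9·56 + 2·9 + 4·66) / 15 = 786 / 15 ≈ 52.40
y: (9·184 + 2·218 + 4·61) / 15 = 2336 / 15 ≈ 155.73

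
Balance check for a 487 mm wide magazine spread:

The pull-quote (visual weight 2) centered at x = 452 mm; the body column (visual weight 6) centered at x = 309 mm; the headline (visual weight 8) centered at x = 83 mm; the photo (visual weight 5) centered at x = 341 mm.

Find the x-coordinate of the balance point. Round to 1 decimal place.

Σw = 2 + 6 + 8 + 5 = 21.
x-moment: 2·452 + 6·309 + 8·83 + 5·341 = 5127; centroid 5127/21 ≈ 244.14.

x ≈ 244.1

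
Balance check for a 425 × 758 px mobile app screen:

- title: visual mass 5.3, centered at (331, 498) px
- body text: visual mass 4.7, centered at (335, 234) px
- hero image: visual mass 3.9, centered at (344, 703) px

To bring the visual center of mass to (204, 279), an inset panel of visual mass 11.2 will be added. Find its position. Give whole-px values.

New total weight: (5.3 + 4.7 + 3.9) + 11.2 = 25.1.
x: target moment 25.1×204 = 5120.4; current 5.3·331 + 4.7·335 + 3.9·344 = 4670.4; the inset panel supplies 450.0, so x = 450.0/11.2 ≈ 40.18.
y: target moment 25.1×279 = 7002.9; current 5.3·498 + 4.7·234 + 3.9·703 = 6480.9; the inset panel supplies 522.0, so y = 522.0/11.2 ≈ 46.61.

(40, 47)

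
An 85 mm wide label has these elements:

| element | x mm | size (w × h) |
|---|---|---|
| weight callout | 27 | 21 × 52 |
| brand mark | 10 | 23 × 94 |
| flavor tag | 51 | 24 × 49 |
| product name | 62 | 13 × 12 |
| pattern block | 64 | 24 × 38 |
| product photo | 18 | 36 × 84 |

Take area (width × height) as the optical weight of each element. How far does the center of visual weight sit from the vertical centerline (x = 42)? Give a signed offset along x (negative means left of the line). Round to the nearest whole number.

Areas: weight callout 21·52 = 1092, brand mark 23·94 = 2162, flavor tag 24·49 = 1176, product name 13·12 = 156, pattern block 24·38 = 912, product photo 36·84 = 3024. Total weight = 8522.
Σw·x = 1092·27 + 2162·10 + 1176·51 + 156·62 + 912·64 + 3024·18 = 233552, so x̄ = 233552/8522 ≈ 27.41.
Difference: 27.41 − 42 ≈ -14.59.

≈ -15 mm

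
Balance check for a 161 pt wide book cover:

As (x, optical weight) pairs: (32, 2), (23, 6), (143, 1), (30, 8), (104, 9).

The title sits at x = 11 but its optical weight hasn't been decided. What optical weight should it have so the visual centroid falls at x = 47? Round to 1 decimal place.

Known weights sum to 2 + 6 + 1 + 8 + 9 = 26; their moment is 2·32 + 6·23 + 1·143 + 8·30 + 9·104 = 1521.
For the centroid to hit 47: (1521 + w·11) / (26 + w) = 47.
Solving: w = (47·26 − 1521) / (11 − 47) = -299 / -36 ≈ 8.31.

w ≈ 8.3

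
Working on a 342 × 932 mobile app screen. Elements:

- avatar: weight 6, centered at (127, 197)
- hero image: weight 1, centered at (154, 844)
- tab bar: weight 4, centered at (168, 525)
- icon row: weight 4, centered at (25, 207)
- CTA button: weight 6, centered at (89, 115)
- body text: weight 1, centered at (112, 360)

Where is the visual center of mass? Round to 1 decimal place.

Total weight = 6 + 1 + 4 + 4 + 6 + 1 = 22.
Σw·x = 2334; x̄ = 2334/22 ≈ 106.09.
y: moment 6004 / weight 22 ≈ 272.91

(106.1, 272.9)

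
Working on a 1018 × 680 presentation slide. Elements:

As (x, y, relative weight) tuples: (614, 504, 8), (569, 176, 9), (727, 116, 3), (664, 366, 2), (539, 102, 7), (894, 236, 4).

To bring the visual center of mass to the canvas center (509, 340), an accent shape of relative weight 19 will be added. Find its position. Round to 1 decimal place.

(293.5, 490.8)

With the accent shape, Σw becomes 8 + 9 + 3 + 2 + 7 + 4 + 19 = 52.
Along x: (20891 + 19·x) / 52 = 509 (existing moment 8·614 + 9·569 + 3·727 + 2·664 + 7·539 + 4·894 = 20891) ⇒ x = (26468 − 20891) / 19 ≈ 293.53.
Along y: (8354 + 19·y) / 52 = 340 (existing moment 8·504 + 9·176 + 3·116 + 2·366 + 7·102 + 4·236 = 8354) ⇒ y = (17680 − 8354) / 19 ≈ 490.84.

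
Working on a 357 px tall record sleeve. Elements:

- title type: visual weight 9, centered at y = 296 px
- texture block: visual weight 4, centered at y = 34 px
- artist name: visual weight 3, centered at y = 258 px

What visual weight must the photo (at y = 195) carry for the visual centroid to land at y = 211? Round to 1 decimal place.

Existing Σw = 16 (9 + 4 + 3); existing moment 9·296 + 4·34 + 3·258 = 3574.
For the centroid to hit 211: (3574 + w·195) / (16 + w) = 211.
So w = (211·16 − 3574)/(195 − 211) = -198/-16 ≈ 12.38.

w ≈ 12.4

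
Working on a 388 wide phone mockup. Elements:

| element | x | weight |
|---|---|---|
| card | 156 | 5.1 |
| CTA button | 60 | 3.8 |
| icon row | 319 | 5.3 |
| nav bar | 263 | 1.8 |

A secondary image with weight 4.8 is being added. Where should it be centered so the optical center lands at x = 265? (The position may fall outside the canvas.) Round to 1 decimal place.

With the secondary image, Σw becomes 5.1 + 3.8 + 5.3 + 1.8 + 4.8 = 20.8.
x: target moment 20.8×265 = 5512.0; current 5.1·156 + 3.8·60 + 5.3·319 + 1.8·263 = 3187.7; the secondary image supplies 2324.3, so x = 2324.3/4.8 ≈ 484.23.

x ≈ 484.2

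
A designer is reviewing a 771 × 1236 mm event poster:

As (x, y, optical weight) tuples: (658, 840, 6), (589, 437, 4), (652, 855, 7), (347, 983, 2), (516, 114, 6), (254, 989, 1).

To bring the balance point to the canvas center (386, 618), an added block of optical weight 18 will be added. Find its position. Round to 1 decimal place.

With the added block, Σw becomes 6 + 4 + 7 + 2 + 6 + 1 + 18 = 44.
x: need Σw·x = 44·386 = 16984. Existing = 6·658 + 4·589 + 7·652 + 2·347 + 6·516 + 1·254 = 14912. Remainder 2072 / 18 ≈ 115.11.
y: need Σw·y = 44·618 = 27192. Existing = 6·840 + 4·437 + 7·855 + 2·983 + 6·114 + 1·989 = 16412. Remainder 10780 / 18 ≈ 598.89.

(115.1, 598.9)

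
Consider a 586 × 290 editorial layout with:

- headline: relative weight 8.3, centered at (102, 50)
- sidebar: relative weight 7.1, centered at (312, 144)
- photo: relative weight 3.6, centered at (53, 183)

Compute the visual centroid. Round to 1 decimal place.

Total weight = 8.3 + 7.1 + 3.6 = 19.0.
x-moment: 8.3·102 + 7.1·312 + 3.6·53 = 3252.6; centroid 3252.6/19.0 ≈ 171.19.
y-moment: 8.3·50 + 7.1·144 + 3.6·183 = 2096.2; centroid 2096.2/19.0 ≈ 110.33.

(171.2, 110.3)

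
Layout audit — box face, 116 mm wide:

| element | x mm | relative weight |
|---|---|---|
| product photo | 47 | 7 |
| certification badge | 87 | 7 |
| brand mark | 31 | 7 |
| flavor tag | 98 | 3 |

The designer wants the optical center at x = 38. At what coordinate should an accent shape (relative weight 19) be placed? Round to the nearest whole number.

After adding the accent shape, total weight = 7 + 7 + 7 + 3 + 19 = 43.
x: need Σw·x = 43·38 = 1634. Existing = 7·47 + 7·87 + 7·31 + 3·98 = 1449. Remainder 185 / 19 ≈ 9.74.

x ≈ 10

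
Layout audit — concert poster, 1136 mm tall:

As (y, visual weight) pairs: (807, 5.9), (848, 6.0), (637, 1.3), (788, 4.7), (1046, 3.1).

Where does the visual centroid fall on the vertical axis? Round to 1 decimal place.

y ≈ 839.2

Σw = 5.9 + 6.0 + 1.3 + 4.7 + 3.1 = 21.0.
y-moment: 5.9·807 + 6.0·848 + 1.3·637 + 4.7·788 + 3.1·1046 = 17623.6; centroid 17623.6/21.0 ≈ 839.22.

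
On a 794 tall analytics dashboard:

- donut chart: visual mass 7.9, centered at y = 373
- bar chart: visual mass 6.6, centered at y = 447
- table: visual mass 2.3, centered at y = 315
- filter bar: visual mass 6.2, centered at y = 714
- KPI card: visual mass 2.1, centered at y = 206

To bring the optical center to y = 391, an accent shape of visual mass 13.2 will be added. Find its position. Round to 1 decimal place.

After adding the accent shape, total weight = 7.9 + 6.6 + 2.3 + 6.2 + 2.1 + 13.2 = 38.3.
y: need Σw·y = 38.3·391 = 14975.3. Existing = 7.9·373 + 6.6·447 + 2.3·315 + 6.2·714 + 2.1·206 = 11480.8. Remainder 3494.5 / 13.2 ≈ 264.73.

y ≈ 264.7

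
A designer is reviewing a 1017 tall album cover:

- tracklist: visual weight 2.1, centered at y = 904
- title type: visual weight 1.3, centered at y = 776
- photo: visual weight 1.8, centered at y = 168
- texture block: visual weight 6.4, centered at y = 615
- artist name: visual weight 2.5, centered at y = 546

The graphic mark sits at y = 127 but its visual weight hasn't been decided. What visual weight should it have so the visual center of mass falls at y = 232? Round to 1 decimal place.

w ≈ 49.9

Existing Σw = 14.1 (2.1 + 1.3 + 1.8 + 6.4 + 2.5); existing moment 2.1·904 + 1.3·776 + 1.8·168 + 6.4·615 + 2.5·546 = 8510.6.
Balance at y = 232 requires (8510.6 + w·127) / (14.1 + w) = 232.
Rearranging, w·(127 − 232) = 232·14.1 − 8510.6 = -5239.4, so w ≈ -5239.4/-105 = 49.90.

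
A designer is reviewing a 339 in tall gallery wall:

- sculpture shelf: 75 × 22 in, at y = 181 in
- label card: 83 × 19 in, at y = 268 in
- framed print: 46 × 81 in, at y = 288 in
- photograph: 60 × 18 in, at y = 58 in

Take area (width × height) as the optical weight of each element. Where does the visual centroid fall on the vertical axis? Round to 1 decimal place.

Areas → weights: sculpture shelf 75·22 = 1650, label card 83·19 = 1577, framed print 46·81 = 3726, photograph 60·18 = 1080; Σw = 8033.
Σw·y = 1650·181 + 1577·268 + 3726·288 + 1080·58 = 1857014, so ȳ = 1857014/8033 ≈ 231.17.

y ≈ 231.2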